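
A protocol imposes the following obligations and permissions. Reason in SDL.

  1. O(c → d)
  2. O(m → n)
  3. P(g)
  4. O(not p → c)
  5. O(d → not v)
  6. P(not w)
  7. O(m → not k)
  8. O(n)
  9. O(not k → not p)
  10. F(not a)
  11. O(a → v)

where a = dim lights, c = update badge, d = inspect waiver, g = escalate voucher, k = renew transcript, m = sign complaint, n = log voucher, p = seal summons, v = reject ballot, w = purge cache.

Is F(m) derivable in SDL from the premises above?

Yes

F(not a) at premise 10 means O(a).
With premise 11, O(a → v), the K-axiom yields O(v).
Premise 5, O(d → not v), contraposes to O(v → not d); with O(v) we get O(not d).
Premise 1, O(c → d), contraposes to O(not d → not c); with O(not d) we get O(not c).
Premise 4 is O(not p → c); contrapositively O(not c → p). Since O(not c) holds, K gives O(p).
The contrapositive of premise 9 (O(not k → not p)) is O(p → k), and O(p) is already established, so O(k).
The contrapositive of premise 7 (O(m → not k)) is O(k → not m), and O(k) is already established, so O(not m).
Premises 2, 3, 6, 8 do not contribute to this derivation.
So O(not m) holds, i.e. F(m). The claim follows.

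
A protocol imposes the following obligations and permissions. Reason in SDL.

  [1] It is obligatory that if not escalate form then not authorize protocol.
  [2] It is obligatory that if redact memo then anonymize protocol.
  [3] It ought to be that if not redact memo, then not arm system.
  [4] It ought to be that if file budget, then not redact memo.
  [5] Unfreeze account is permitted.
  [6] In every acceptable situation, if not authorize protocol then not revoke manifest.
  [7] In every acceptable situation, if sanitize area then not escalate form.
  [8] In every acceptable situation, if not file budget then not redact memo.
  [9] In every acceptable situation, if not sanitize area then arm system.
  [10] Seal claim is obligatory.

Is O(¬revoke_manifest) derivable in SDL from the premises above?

Premises 8 and 4 are O(¬file_budget → ¬redact_memo) and O(file_budget → ¬redact_memo); every ideal world satisfies ¬file_budget or file_budget, so in either case ¬redact_memo holds — hence O(¬redact_memo).
Premise 3 is O(¬redact_memo → ¬arm_system); since O(¬redact_memo), deontic closure gives O(¬arm_system).
Premise 9, O(¬sanitize_area → arm_system), contraposes to O(¬arm_system → sanitize_area); with O(¬arm_system) we get O(sanitize_area).
Applying K to premise 7 (O(sanitize_area → ¬escalate_form)) and O(sanitize_area) yields O(¬escalate_form).
From O(¬escalate_form) and premise 1, O(¬escalate_form → ¬authorize_protocol), we obtain O(¬authorize_protocol).
With premise 6, O(¬authorize_protocol → ¬revoke_manifest), the K-axiom yields O(¬revoke_manifest).
Premises 2, 5, 10 do not contribute to this derivation.
So O(¬revoke_manifest) follows.

Yes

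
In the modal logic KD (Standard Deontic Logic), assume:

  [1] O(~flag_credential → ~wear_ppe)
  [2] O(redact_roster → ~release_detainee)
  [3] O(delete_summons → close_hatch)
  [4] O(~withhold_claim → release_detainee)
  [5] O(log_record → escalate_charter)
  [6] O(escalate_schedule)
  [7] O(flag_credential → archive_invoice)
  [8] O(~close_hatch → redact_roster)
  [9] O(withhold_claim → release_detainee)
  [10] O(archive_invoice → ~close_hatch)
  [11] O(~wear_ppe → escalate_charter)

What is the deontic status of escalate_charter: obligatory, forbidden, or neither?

By case analysis on ~withhold_claim: premise 4 gives O(~withhold_claim → release_detainee) and premise 9 gives O(withhold_claim → release_detainee), so O(release_detainee) either way.
The contrapositive of premise 2 (O(redact_roster → ~release_detainee)) is O(release_detainee → ~redact_roster), and O(release_detainee) is already established, so O(~redact_roster).
Premise 8, O(~close_hatch → redact_roster), contraposes to O(~redact_roster → close_hatch); with O(~redact_roster) we get O(close_hatch).
Premise 10 is O(archive_invoice → ~close_hatch); contrapositively O(close_hatch → ~archive_invoice). Since O(close_hatch) holds, K gives O(~archive_invoice).
The contrapositive of premise 7 (O(flag_credential → archive_invoice)) is O(~archive_invoice → ~flag_credential), and O(~archive_invoice) is already established, so O(~flag_credential).
Applying K to premise 1 (O(~flag_credential → ~wear_ppe)) and O(~flag_credential) yields O(~wear_ppe).
With premise 11, O(~wear_ppe → escalate_charter), the K-axiom yields O(escalate_charter).
Premises 3, 5, 6 do not contribute to this derivation.
Hence escalate_charter is obligatory.

Obligatory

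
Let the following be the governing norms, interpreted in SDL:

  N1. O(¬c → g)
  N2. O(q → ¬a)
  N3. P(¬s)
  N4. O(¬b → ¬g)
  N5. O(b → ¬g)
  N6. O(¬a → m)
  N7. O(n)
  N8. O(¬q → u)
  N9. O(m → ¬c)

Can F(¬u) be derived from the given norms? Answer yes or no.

Yes

Premises 5 and 4 are O(b → ¬g) and O(¬b → ¬g); every ideal world satisfies b or ¬b, so in either case ¬g holds — hence O(¬g).
Premise 1, O(¬c → g), contraposes to O(¬g → c); with O(¬g) we get O(c).
Premise 9 is O(m → ¬c); contrapositively O(c → ¬m). Since O(c) holds, K gives O(¬m).
Premise 6 is O(¬a → m); contrapositively O(¬m → a). Since O(¬m) holds, K gives O(a).
Premise 2, O(q → ¬a), contraposes to O(a → ¬q); with O(a) we get O(¬q).
Premise 8 is O(¬q → u); since O(¬q), deontic closure gives O(u).
Premises 3, 7 do not contribute to this derivation.
So O(u) holds, i.e. F(¬u). The claim follows.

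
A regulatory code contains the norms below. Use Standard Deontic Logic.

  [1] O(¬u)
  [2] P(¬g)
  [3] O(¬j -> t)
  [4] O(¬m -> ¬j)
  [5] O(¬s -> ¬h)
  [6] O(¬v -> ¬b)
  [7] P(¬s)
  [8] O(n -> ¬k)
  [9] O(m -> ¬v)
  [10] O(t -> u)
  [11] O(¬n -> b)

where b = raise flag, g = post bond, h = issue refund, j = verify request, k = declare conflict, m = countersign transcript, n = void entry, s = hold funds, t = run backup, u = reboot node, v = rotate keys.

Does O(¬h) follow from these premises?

Premise 5 is O(¬s -> ¬h), but O(¬s) is not derivable from the premises (the permission P(¬s) asserts only ¬O(s), not O(¬s)), so it does not yield O(¬h).
No other premise forces O(¬h). An ideal world satisfying every premise can still have ¬h false, so O(¬h) is not derivable.

No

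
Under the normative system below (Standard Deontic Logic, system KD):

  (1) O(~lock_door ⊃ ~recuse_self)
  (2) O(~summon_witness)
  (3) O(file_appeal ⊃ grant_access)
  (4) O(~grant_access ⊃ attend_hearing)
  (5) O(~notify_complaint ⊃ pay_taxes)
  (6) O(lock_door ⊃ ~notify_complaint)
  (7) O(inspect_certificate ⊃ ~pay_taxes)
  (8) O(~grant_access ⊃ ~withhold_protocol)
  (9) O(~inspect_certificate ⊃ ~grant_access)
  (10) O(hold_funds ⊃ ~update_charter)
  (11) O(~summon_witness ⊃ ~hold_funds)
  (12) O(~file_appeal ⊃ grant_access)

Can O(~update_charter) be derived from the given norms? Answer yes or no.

No

Premise 10 is O(hold_funds ⊃ ~update_charter), but O(hold_funds) is not derivable from the premises, so it does not yield O(~update_charter).
No other premise forces O(~update_charter). An ideal world satisfying every premise can still have ~update_charter false, so O(~update_charter) is not derivable.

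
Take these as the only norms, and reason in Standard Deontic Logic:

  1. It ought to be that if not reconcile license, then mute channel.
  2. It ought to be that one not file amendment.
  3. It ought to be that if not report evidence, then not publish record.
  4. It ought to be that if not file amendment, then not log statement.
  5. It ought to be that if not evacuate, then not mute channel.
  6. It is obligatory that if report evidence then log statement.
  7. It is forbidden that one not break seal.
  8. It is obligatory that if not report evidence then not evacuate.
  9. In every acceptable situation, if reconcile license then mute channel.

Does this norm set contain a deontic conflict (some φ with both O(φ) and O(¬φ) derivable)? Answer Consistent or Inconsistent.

Premises 1 and 9 are O(¬reconcile_license → mute_channel) and O(reconcile_license → mute_channel); every ideal world satisfies ¬reconcile_license or reconcile_license, so in either case mute_channel holds — hence O(mute_channel).
Premise 5 is O(¬evacuate → ¬mute_channel); contrapositively O(mute_channel → evacuate). Since O(mute_channel) holds, K gives O(evacuate).
The contrapositive of premise 8 (O(¬report_evidence → ¬evacuate)) is O(evacuate → report_evidence), and O(evacuate) is already established, so O(report_evidence).
From O(report_evidence) and premise 6, O(report_evidence → log_statement), we obtain O(log_statement).
Premise 4 is O(¬file_amendment → ¬log_statement); contrapositively O(log_statement → file_amendment). Since O(log_statement) holds, K gives O(file_amendment).
However, premise 2 gives O(¬file_amendment).
We now have both O(file_amendment) and O(¬file_amendment) — file_amendment is simultaneously obligatory and forbidden, violating the D-axiom.

Inconsistent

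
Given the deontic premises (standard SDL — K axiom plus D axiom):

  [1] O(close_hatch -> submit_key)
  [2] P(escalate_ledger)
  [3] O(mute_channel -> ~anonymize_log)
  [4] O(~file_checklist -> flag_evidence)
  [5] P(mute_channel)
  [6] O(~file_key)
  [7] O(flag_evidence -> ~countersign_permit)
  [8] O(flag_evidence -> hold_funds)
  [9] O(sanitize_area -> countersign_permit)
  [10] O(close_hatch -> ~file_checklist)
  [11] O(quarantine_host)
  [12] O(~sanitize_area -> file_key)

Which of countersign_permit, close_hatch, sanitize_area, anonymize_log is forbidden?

Premise 6 gives O(~file_key).
Premise 12, O(~sanitize_area -> file_key), contraposes to O(~file_key -> sanitize_area); with O(~file_key) we get O(sanitize_area).
With premise 9, O(sanitize_area -> countersign_permit), the K-axiom yields O(countersign_permit).
Premise 7, O(flag_evidence -> ~countersign_permit), contraposes to O(countersign_permit -> ~flag_evidence); with O(countersign_permit) we get O(~flag_evidence).
Premise 4 is O(~file_checklist -> flag_evidence); contrapositively O(~flag_evidence -> file_checklist). Since O(~flag_evidence) holds, K gives O(file_checklist).
Premise 10, O(close_hatch -> ~file_checklist), contraposes to O(file_checklist -> ~close_hatch); with O(file_checklist) we get O(~close_hatch).
So O(~close_hatch) holds, i.e. close_hatch is forbidden. None of the other listed options is forbidden under the premises.

close_hatch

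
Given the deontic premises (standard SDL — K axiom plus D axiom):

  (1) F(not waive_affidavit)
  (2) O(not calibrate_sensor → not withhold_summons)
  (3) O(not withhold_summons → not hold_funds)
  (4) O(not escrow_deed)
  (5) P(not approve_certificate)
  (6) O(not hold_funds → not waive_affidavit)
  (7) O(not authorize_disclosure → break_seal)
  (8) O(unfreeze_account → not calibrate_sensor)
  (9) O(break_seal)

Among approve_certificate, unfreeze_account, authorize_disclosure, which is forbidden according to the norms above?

unfreeze_account

Premise 1 is F(not waive_affidavit), i.e. O(waive_affidavit).
Premise 6, O(not hold_funds → not waive_affidavit), contraposes to O(waive_affidavit → hold_funds); with O(waive_affidavit) we get O(hold_funds).
Premise 3, O(not withhold_summons → not hold_funds), contraposes to O(hold_funds → withhold_summons); with O(hold_funds) we get O(withhold_summons).
Premise 2 is O(not calibrate_sensor → not withhold_summons); contrapositively O(withhold_summons → calibrate_sensor). Since O(withhold_summons) holds, K gives O(calibrate_sensor).
Premise 8 is O(unfreeze_account → not calibrate_sensor); contrapositively O(calibrate_sensor → not unfreeze_account). Since O(calibrate_sensor) holds, K gives O(not unfreeze_account).
So O(not unfreeze_account) holds, i.e. unfreeze_account is forbidden. None of the other listed options is forbidden under the premises.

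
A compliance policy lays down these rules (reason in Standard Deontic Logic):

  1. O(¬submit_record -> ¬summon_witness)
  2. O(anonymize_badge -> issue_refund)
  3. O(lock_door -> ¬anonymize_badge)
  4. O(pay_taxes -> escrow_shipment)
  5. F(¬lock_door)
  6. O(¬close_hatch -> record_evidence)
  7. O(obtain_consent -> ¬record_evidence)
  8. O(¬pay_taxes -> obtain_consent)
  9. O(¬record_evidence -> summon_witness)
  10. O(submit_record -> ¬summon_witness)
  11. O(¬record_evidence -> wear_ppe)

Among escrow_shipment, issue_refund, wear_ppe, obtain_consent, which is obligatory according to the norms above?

Premises 10 and 1 cover both cases: O(submit_record -> ¬summon_witness) and O(¬submit_record -> ¬summon_witness). Since submit_record ∨ ¬submit_record is a tautology, O(¬summon_witness) follows.
Premise 9, O(¬record_evidence -> summon_witness), contraposes to O(¬summon_witness -> record_evidence); with O(¬summon_witness) we get O(record_evidence).
Premise 7 is O(obtain_consent -> ¬record_evidence); contrapositively O(record_evidence -> ¬obtain_consent). Since O(record_evidence) holds, K gives O(¬obtain_consent).
The contrapositive of premise 8 (O(¬pay_taxes -> obtain_consent)) is O(¬obtain_consent -> pay_taxes), and O(¬obtain_consent) is already established, so O(pay_taxes).
With premise 4, O(pay_taxes -> escrow_shipment), the K-axiom yields O(escrow_shipment).
So O(escrow_shipment) holds — escrow_shipment is obligatory. None of the other listed options is made obligatory by any chain of premises.

escrow_shipment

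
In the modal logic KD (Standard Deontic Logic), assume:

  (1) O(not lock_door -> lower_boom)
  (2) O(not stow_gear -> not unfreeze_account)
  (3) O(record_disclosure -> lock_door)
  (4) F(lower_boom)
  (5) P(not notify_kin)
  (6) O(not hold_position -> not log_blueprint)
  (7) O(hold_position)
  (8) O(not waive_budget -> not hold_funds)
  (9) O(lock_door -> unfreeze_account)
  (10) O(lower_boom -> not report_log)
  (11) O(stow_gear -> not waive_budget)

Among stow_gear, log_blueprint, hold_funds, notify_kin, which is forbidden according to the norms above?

hold_funds

Premise 4 is F(lower_boom), i.e. O(not lower_boom).
The contrapositive of premise 1 (O(not lock_door -> lower_boom)) is O(not lower_boom -> lock_door), and O(not lower_boom) is already established, so O(lock_door).
Applying K to premise 9 (O(lock_door -> unfreeze_account)) and O(lock_door) yields O(unfreeze_account).
The contrapositive of premise 2 (O(not stow_gear -> not unfreeze_account)) is O(unfreeze_account -> stow_gear), and O(unfreeze_account) is already established, so O(stow_gear).
With premise 11, O(stow_gear -> not waive_budget), the K-axiom yields O(not waive_budget).
Applying K to premise 8 (O(not waive_budget -> not hold_funds)) and O(not waive_budget) yields O(not hold_funds).
So O(not hold_funds) holds, i.e. hold_funds is forbidden. None of the other listed options is forbidden under the premises.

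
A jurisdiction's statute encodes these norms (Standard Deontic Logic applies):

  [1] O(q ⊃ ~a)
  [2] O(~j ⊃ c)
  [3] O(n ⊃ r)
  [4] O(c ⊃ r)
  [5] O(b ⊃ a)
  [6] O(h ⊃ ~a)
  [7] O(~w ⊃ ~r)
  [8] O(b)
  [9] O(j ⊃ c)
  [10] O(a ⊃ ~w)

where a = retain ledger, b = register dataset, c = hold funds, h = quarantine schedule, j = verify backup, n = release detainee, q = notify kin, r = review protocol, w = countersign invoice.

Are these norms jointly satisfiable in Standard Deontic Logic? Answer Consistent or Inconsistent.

Premises 2 and 9 cover both cases: O(~j ⊃ c) and O(j ⊃ c). Since ~j ∨ j is a tautology, O(c) follows.
Premise 4 is O(c ⊃ r); since O(c), deontic closure gives O(r).
Premise 7 is O(~w ⊃ ~r); contrapositively O(r ⊃ w). Since O(r) holds, K gives O(w).
The contrapositive of premise 10 (O(a ⊃ ~w)) is O(w ⊃ ~a), and O(w) is already established, so O(~a).
Premise 5 is O(b ⊃ a); contrapositively O(~a ⊃ ~b). Since O(~a) holds, K gives O(~b).
But premise 8 directly asserts O(b).
We now have both O(~b) and O(b) — b is simultaneously obligatory and forbidden, violating the D-axiom.

Inconsistent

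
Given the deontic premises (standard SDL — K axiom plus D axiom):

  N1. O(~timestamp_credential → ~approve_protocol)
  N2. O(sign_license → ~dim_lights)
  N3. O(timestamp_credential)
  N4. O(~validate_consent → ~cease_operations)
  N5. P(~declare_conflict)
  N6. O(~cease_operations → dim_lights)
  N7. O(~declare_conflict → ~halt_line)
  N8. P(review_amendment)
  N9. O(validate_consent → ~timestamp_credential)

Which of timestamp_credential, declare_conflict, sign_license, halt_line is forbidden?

From premise 3 we have O(timestamp_credential).
Premise 9, O(validate_consent → ~timestamp_credential), contraposes to O(timestamp_credential → ~validate_consent); with O(timestamp_credential) we get O(~validate_consent).
Premise 4 is O(~validate_consent → ~cease_operations); since O(~validate_consent), deontic closure gives O(~cease_operations).
Premise 6 is O(~cease_operations → dim_lights); since O(~cease_operations), deontic closure gives O(dim_lights).
The contrapositive of premise 2 (O(sign_license → ~dim_lights)) is O(dim_lights → ~sign_license), and O(dim_lights) is already established, so O(~sign_license).
So O(~sign_license) holds, i.e. sign_license is forbidden. None of the other listed options is forbidden under the premises.

sign_license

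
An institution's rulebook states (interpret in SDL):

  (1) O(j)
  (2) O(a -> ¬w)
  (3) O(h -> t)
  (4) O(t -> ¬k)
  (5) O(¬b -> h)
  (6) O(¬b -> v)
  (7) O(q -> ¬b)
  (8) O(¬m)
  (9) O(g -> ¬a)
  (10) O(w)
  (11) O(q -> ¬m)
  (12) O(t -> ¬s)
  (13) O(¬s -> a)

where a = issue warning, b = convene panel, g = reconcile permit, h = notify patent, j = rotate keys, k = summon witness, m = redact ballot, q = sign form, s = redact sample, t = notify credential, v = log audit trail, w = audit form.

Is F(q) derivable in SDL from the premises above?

Yes

Premise 10 states O(w) outright.
Premise 2 is O(a -> ¬w); contrapositively O(w -> ¬a). Since O(w) holds, K gives O(¬a).
The contrapositive of premise 13 (O(¬s -> a)) is O(¬a -> s), and O(¬a) is already established, so O(s).
Premise 12 is O(t -> ¬s); contrapositively O(s -> ¬t). Since O(s) holds, K gives O(¬t).
Premise 3, O(h -> t), contraposes to O(¬t -> ¬h); with O(¬t) we get O(¬h).
The contrapositive of premise 5 (O(¬b -> h)) is O(¬h -> b), and O(¬h) is already established, so O(b).
Premise 7, O(q -> ¬b), contraposes to O(b -> ¬q); with O(b) we get O(¬q).
Premises 1, 4, 6, 8, 9, 11 do not contribute to this derivation.
So O(¬q) holds, i.e. F(q). The claim follows.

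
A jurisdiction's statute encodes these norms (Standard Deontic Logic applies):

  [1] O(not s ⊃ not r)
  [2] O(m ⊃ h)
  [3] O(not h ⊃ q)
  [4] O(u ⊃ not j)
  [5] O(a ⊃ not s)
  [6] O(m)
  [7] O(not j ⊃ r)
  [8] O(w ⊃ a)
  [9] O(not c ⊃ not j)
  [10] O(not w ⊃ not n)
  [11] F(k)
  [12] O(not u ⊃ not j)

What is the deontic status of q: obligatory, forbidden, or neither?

Premise 3 is O(not h ⊃ q), but O(not h) is not derivable from the premises, so it does not yield O(q).
No premise or chain of K-axiom applications forces O(q), and none forces O(not q). So q is neither obligatory nor forbidden under these norms.

Neither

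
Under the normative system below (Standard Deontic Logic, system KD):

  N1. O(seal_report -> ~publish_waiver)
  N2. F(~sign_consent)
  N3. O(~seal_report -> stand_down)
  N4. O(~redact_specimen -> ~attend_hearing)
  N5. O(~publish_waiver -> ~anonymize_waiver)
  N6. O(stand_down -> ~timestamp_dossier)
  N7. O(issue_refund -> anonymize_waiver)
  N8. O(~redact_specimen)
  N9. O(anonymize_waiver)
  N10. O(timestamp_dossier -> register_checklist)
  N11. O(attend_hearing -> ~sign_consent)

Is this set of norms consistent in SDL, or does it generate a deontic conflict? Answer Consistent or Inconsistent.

Premise 11 is O(attend_hearing -> ~sign_consent), but O(attend_hearing) is not derivable from the premises, so it does not yield O(~sign_consent).
So O(~sign_consent) is not derivable, and the apparent clash with O(sign_consent) does not arise.
A world satisfying every obligation exists (e.g. anonymize_waiver=true, attend_hearing=false, issue_refund=false, publish_waiver=true, redact_specimen=false, register_checklist=false, seal_report=false, sign_consent=true, stand_down=true, timestamp_dossier=false); no atom is both obligatory and forbidden, so the set is consistent.

Consistent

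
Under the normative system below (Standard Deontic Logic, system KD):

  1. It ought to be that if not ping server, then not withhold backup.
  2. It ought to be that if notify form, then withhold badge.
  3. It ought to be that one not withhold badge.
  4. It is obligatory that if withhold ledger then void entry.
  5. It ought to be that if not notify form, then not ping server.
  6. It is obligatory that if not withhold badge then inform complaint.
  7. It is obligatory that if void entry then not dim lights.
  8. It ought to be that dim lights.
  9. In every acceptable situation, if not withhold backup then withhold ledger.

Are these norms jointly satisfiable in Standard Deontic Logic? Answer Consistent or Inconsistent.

Inconsistent

Premise 8 states O(dim_lights) outright.
Premise 7, O(void_entry → ¬dim_lights), contraposes to O(dim_lights → ¬void_entry); with O(dim_lights) we get O(¬void_entry).
The contrapositive of premise 4 (O(withhold_ledger → void_entry)) is O(¬void_entry → ¬withhold_ledger), and O(¬void_entry) is already established, so O(¬withhold_ledger).
Premise 9, O(¬withhold_backup → withhold_ledger), contraposes to O(¬withhold_ledger → withhold_backup); with O(¬withhold_ledger) we get O(withhold_backup).
The contrapositive of premise 1 (O(¬ping_server → ¬withhold_backup)) is O(withhold_backup → ping_server), and O(withhold_backup) is already established, so O(ping_server).
Premise 5 is O(¬notify_form → ¬ping_server); contrapositively O(ping_server → notify_form). Since O(ping_server) holds, K gives O(notify_form).
From O(notify_form) and premise 2, O(notify_form → withhold_badge), we obtain O(withhold_badge).
However, premise 3 gives O(¬withhold_badge).
We now have both O(withhold_badge) and O(¬withhold_badge) — withhold_badge is simultaneously obligatory and forbidden, violating the D-axiom.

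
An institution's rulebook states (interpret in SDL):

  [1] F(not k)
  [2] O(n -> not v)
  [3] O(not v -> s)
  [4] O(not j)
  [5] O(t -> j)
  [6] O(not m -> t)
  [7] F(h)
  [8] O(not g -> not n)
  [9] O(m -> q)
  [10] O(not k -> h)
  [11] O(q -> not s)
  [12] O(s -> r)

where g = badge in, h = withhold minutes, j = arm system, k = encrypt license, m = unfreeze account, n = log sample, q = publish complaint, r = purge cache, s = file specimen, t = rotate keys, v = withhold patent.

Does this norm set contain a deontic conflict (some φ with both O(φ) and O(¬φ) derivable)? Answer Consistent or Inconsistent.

Consistent

Premise 10 is O(not k -> h), but O(not k) is not derivable from the premises, so it does not yield O(h).
So O(h) is not derivable, and the apparent clash with O(not h) does not arise.
A world satisfying every obligation exists (e.g. g=false, h=false, j=false, k=true, m=true, n=false, q=true, r=false, s=false, t=false, v=true); no atom is both obligatory and forbidden, so the set is consistent.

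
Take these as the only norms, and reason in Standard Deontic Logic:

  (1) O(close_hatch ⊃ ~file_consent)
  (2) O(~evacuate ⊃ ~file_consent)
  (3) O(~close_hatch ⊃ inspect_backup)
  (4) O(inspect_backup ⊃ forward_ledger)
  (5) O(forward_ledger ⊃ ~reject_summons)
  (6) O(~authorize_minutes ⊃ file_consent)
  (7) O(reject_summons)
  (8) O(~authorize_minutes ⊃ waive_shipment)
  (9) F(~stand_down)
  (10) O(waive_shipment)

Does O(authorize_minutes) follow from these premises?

Yes

Premise 7 gives O(reject_summons).
Premise 5 is O(forward_ledger ⊃ ~reject_summons); contrapositively O(reject_summons ⊃ ~forward_ledger). Since O(reject_summons) holds, K gives O(~forward_ledger).
Premise 4, O(inspect_backup ⊃ forward_ledger), contraposes to O(~forward_ledger ⊃ ~inspect_backup); with O(~forward_ledger) we get O(~inspect_backup).
Premise 3 is O(~close_hatch ⊃ inspect_backup); contrapositively O(~inspect_backup ⊃ close_hatch). Since O(~inspect_backup) holds, K gives O(close_hatch).
With premise 1, O(close_hatch ⊃ ~file_consent), the K-axiom yields O(~file_consent).
The contrapositive of premise 6 (O(~authorize_minutes ⊃ file_consent)) is O(~file_consent ⊃ authorize_minutes), and O(~file_consent) is already established, so O(authorize_minutes).
Premises 2, 8, 9, 10 do not contribute to this derivation.
So O(authorize_minutes) follows.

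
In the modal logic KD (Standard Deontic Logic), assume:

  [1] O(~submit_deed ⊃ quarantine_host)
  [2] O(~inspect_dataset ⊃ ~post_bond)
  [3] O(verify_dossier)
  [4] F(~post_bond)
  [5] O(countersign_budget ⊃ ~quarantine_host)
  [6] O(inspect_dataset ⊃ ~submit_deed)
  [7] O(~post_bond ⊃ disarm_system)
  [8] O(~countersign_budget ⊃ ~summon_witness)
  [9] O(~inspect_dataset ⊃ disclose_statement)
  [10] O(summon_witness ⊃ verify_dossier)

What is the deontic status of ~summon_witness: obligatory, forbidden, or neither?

Premise 4, F(~post_bond), is equivalent to O(post_bond).
The contrapositive of premise 2 (O(~inspect_dataset ⊃ ~post_bond)) is O(post_bond ⊃ inspect_dataset), and O(post_bond) is already established, so O(inspect_dataset).
Premise 6 is O(inspect_dataset ⊃ ~submit_deed); since O(inspect_dataset), deontic closure gives O(~submit_deed).
Premise 1 is O(~submit_deed ⊃ quarantine_host); since O(~submit_deed), deontic closure gives O(quarantine_host).
Premise 5 is O(countersign_budget ⊃ ~quarantine_host); contrapositively O(quarantine_host ⊃ ~countersign_budget). Since O(quarantine_host) holds, K gives O(~countersign_budget).
From O(~countersign_budget) and premise 8, O(~countersign_budget ⊃ ~summon_witness), we obtain O(~summon_witness).
Premises 3, 7, 9, 10 do not contribute to this derivation.
Hence ~summon_witness is obligatory.

Obligatory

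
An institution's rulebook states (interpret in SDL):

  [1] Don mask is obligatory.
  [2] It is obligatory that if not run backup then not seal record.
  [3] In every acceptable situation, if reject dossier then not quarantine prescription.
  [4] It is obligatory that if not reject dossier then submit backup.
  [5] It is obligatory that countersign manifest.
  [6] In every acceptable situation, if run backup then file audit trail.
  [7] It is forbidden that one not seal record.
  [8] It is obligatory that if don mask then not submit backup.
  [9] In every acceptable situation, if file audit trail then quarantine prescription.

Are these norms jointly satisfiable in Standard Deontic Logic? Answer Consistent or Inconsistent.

Inconsistent

Premise 1 states O(don_mask) outright.
From O(don_mask) and premise 8, O(don_mask → ¬submit_backup), we obtain O(¬submit_backup).
Premise 4 is O(¬reject_dossier → submit_backup); contrapositively O(¬submit_backup → reject_dossier). Since O(¬submit_backup) holds, K gives O(reject_dossier).
Applying K to premise 3 (O(reject_dossier → ¬quarantine_prescription)) and O(reject_dossier) yields O(¬quarantine_prescription).
Premise 9 is O(file_audit_trail → quarantine_prescription); contrapositively O(¬quarantine_prescription → ¬file_audit_trail). Since O(¬quarantine_prescription) holds, K gives O(¬file_audit_trail).
The contrapositive of premise 6 (O(run_backup → file_audit_trail)) is O(¬file_audit_trail → ¬run_backup), and O(¬file_audit_trail) is already established, so O(¬run_backup).
From O(¬run_backup) and premise 2, O(¬run_backup → ¬seal_record), we obtain O(¬seal_record).
But premise 7, F(¬seal_record), means O(seal_record).
We now have both O(¬seal_record) and O(seal_record) — seal_record is simultaneously obligatory and forbidden, violating the D-axiom.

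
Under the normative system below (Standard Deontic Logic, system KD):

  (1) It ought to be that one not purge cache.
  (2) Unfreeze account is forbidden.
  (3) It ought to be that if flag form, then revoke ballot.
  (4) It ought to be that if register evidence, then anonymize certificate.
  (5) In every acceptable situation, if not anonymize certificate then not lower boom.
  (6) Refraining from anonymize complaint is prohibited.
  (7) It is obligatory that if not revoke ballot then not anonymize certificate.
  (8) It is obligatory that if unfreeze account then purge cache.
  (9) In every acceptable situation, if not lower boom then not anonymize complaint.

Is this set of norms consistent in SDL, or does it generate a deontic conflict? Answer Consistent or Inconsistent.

Consistent

Premise 8 is O(unfreeze_account → purge_cache), but O(unfreeze_account) is not derivable from the premises, so it does not yield O(purge_cache).
So O(purge_cache) is not derivable, and the apparent clash with O(¬purge_cache) does not arise.
A world satisfying every obligation exists (e.g. anonymize_certificate=true, anonymize_complaint=true, flag_form=false, lower_boom=true, purge_cache=false, register_evidence=false, revoke_ballot=true, unfreeze_account=false); no atom is both obligatory and forbidden, so the set is consistent.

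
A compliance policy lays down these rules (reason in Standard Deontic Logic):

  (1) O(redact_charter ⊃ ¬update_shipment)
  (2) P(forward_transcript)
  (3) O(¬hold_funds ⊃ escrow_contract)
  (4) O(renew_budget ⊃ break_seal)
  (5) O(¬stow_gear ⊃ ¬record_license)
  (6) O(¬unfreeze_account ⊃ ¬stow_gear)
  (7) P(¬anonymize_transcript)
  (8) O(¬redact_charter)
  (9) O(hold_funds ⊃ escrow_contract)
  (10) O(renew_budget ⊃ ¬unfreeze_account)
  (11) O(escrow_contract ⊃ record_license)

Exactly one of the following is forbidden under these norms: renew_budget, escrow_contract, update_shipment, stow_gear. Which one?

By case analysis on hold_funds: premise 9 gives O(hold_funds ⊃ escrow_contract) and premise 3 gives O(¬hold_funds ⊃ escrow_contract), so O(escrow_contract) either way.
Premise 11 is O(escrow_contract ⊃ record_license); since O(escrow_contract), deontic closure gives O(record_license).
The contrapositive of premise 5 (O(¬stow_gear ⊃ ¬record_license)) is O(record_license ⊃ stow_gear), and O(record_license) is already established, so O(stow_gear).
The contrapositive of premise 6 (O(¬unfreeze_account ⊃ ¬stow_gear)) is O(stow_gear ⊃ unfreeze_account), and O(stow_gear) is already established, so O(unfreeze_account).
Premise 10, O(renew_budget ⊃ ¬unfreeze_account), contraposes to O(unfreeze_account ⊃ ¬renew_budget); with O(unfreeze_account) we get O(¬renew_budget).
So O(¬renew_budget) holds, i.e. renew_budget is forbidden. None of the other listed options is forbidden under the premises.

renew_budget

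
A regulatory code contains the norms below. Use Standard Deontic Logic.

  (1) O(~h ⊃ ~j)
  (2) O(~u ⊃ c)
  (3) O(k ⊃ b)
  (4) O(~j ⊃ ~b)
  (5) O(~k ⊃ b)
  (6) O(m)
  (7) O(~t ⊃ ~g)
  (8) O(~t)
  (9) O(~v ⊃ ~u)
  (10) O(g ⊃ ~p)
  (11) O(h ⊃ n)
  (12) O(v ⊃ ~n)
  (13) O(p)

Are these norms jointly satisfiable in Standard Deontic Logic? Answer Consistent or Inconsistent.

Consistent

Premise 10 is O(g ⊃ ~p), but O(g) is not derivable from the premises, so it does not yield O(~p).
So O(~p) is not derivable, and the apparent clash with O(p) does not arise.
A world satisfying every obligation exists (e.g. b=true, c=true, g=false, h=true, j=true, k=false, m=true, n=true, p=true, t=false, u=false, v=false); no atom is both obligatory and forbidden, so the set is consistent.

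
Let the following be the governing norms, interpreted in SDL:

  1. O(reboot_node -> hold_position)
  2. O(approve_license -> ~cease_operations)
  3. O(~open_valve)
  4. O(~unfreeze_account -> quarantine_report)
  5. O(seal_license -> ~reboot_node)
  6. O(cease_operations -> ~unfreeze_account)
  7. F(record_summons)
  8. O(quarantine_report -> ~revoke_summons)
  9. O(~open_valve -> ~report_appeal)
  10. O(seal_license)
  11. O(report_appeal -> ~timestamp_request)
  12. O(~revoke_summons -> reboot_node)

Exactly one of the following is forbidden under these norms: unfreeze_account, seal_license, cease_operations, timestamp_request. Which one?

cease_operations

Premise 10 states O(seal_license) outright.
With premise 5, O(seal_license -> ~reboot_node), the K-axiom yields O(~reboot_node).
Premise 12 is O(~revoke_summons -> reboot_node); contrapositively O(~reboot_node -> revoke_summons). Since O(~reboot_node) holds, K gives O(revoke_summons).
Premise 8 is O(quarantine_report -> ~revoke_summons); contrapositively O(revoke_summons -> ~quarantine_report). Since O(revoke_summons) holds, K gives O(~quarantine_report).
Premise 4, O(~unfreeze_account -> quarantine_report), contraposes to O(~quarantine_report -> unfreeze_account); with O(~quarantine_report) we get O(unfreeze_account).
The contrapositive of premise 6 (O(cease_operations -> ~unfreeze_account)) is O(unfreeze_account -> ~cease_operations), and O(unfreeze_account) is already established, so O(~cease_operations).
So O(~cease_operations) holds, i.e. cease_operations is forbidden. None of the other listed options is forbidden under the premises.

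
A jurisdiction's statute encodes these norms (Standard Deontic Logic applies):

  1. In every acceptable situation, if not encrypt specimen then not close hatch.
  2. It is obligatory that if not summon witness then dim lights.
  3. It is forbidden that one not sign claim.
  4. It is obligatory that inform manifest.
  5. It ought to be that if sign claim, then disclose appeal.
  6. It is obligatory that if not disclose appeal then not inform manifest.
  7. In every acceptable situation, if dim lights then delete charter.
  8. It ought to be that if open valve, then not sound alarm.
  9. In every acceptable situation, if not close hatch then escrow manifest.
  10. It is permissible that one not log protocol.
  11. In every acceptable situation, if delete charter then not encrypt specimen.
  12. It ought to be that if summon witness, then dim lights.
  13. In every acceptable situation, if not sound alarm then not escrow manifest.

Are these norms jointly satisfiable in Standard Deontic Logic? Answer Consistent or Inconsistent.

Consistent

Premise 6 is O(¬disclose_appeal → ¬inform_manifest), but O(¬disclose_appeal) is not derivable from the premises, so it does not yield O(¬inform_manifest).
So O(¬inform_manifest) is not derivable, and the apparent clash with O(inform_manifest) does not arise.
A world satisfying every obligation exists (e.g. close_hatch=false, delete_charter=true, dim_lights=true, disclose_appeal=true, encrypt_specimen=false, escrow_manifest=true, inform_manifest=true, log_protocol=false, open_valve=false, sign_claim=true, sound_alarm=true, summon_witness=false); no atom is both obligatory and forbidden, so the set is consistent.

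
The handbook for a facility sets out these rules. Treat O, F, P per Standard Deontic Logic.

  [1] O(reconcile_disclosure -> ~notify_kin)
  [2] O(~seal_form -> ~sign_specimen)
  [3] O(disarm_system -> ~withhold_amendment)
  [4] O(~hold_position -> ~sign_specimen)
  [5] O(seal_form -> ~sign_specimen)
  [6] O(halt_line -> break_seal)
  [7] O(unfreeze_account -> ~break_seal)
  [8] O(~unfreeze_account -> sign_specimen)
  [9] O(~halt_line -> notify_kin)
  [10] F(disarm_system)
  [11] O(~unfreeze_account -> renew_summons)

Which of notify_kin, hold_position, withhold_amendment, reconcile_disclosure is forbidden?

By case analysis on ~seal_form: premise 2 gives O(~seal_form -> ~sign_specimen) and premise 5 gives O(seal_form -> ~sign_specimen), so O(~sign_specimen) either way.
Premise 8, O(~unfreeze_account -> sign_specimen), contraposes to O(~sign_specimen -> unfreeze_account); with O(~sign_specimen) we get O(unfreeze_account).
Premise 7 is O(unfreeze_account -> ~break_seal); since O(unfreeze_account), deontic closure gives O(~break_seal).
Premise 6 is O(halt_line -> break_seal); contrapositively O(~break_seal -> ~halt_line). Since O(~break_seal) holds, K gives O(~halt_line).
With premise 9, O(~halt_line -> notify_kin), the K-axiom yields O(notify_kin).
Premise 1 is O(reconcile_disclosure -> ~notify_kin); contrapositively O(notify_kin -> ~reconcile_disclosure). Since O(notify_kin) holds, K gives O(~reconcile_disclosure).
So O(~reconcile_disclosure) holds, i.e. reconcile_disclosure is forbidden. None of the other listed options is forbidden under the premises.

reconcile_disclosure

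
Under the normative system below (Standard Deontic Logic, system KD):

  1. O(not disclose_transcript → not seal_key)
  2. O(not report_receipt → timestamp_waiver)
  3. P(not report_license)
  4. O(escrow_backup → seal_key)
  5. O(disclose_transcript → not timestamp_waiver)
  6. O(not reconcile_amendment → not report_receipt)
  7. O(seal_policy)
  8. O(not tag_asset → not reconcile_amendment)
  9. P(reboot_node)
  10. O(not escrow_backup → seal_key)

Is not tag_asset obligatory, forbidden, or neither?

By case analysis on escrow_backup: premise 4 gives O(escrow_backup → seal_key) and premise 10 gives O(not escrow_backup → seal_key), so O(seal_key) either way.
Premise 1, O(not disclose_transcript → not seal_key), contraposes to O(seal_key → disclose_transcript); with O(seal_key) we get O(disclose_transcript).
Premise 5 is O(disclose_transcript → not timestamp_waiver); since O(disclose_transcript), deontic closure gives O(not timestamp_waiver).
The contrapositive of premise 2 (O(not report_receipt → timestamp_waiver)) is O(not timestamp_waiver → report_receipt), and O(not timestamp_waiver) is already established, so O(report_receipt).
The contrapositive of premise 6 (O(not reconcile_amendment → not report_receipt)) is O(report_receipt → reconcile_amendment), and O(report_receipt) is already established, so O(reconcile_amendment).
Premise 8, O(not tag_asset → not reconcile_amendment), contraposes to O(reconcile_amendment → tag_asset); with O(reconcile_amendment) we get O(tag_asset).
Premises 3, 7, 9 do not contribute to this derivation.
Thus O(tag_asset), which is F(not tag_asset): not tag_asset is forbidden.

Forbidden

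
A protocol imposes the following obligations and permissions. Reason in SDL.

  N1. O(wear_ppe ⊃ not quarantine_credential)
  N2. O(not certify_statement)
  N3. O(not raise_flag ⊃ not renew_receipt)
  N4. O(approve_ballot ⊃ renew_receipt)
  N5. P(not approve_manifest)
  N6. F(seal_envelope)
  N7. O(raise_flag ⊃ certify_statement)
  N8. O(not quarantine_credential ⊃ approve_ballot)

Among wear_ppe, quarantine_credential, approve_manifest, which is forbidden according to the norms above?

wear_ppe

From premise 2 we have O(not certify_statement).
Premise 7 is O(raise_flag ⊃ certify_statement); contrapositively O(not certify_statement ⊃ not raise_flag). Since O(not certify_statement) holds, K gives O(not raise_flag).
Applying K to premise 3 (O(not raise_flag ⊃ not renew_receipt)) and O(not raise_flag) yields O(not renew_receipt).
Premise 4, O(approve_ballot ⊃ renew_receipt), contraposes to O(not renew_receipt ⊃ not approve_ballot); with O(not renew_receipt) we get O(not approve_ballot).
Premise 8, O(not quarantine_credential ⊃ approve_ballot), contraposes to O(not approve_ballot ⊃ quarantine_credential); with O(not approve_ballot) we get O(quarantine_credential).
Premise 1, O(wear_ppe ⊃ not quarantine_credential), contraposes to O(quarantine_credential ⊃ not wear_ppe); with O(quarantine_credential) we get O(not wear_ppe).
So O(not wear_ppe) holds, i.e. wear_ppe is forbidden. None of the other listed options is forbidden under the premises.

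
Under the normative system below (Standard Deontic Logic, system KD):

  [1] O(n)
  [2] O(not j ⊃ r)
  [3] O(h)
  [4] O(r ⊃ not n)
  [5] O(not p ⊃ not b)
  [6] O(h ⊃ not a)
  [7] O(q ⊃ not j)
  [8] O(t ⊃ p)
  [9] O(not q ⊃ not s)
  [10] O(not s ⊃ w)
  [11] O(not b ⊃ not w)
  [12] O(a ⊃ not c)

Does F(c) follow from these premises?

No

Premise 12 is O(a ⊃ not c), but O(a) is not derivable from the premises, so it does not yield O(not c).
No other premise forces O(not c). An ideal world satisfying every premise can still have c true, so F(c) is not derivable.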